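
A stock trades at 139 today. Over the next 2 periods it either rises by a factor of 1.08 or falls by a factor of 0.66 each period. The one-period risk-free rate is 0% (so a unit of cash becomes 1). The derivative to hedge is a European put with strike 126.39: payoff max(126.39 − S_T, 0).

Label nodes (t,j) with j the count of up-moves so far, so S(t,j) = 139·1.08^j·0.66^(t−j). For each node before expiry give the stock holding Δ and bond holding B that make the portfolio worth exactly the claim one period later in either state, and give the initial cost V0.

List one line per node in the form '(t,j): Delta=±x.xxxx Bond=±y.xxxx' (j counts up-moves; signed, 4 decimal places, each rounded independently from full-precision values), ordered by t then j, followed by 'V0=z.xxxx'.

(0,0): Delta=-0.5044 Bond=80.9253
(1,0): Delta=-1.0000 Bond=126.3900
(1,1): Delta=-0.4332 Bond=70.2278
V0=10.8112

No-arbitrage ⇒ martingale measure with p* = (R−d)/(u−d) = 0.8095.
Payoff layer (t=2): V(2,0)=65.8416, V(2,1)=27.3108, V(2,2)=0.0000
  t=1,j=0: stock 91.7400 → up 99.0792 (V=27.3108), down 60.5484 (V=65.8416). Price 34.6500; hedge Δ=-1.0000, bond B=126.3900.
  t=1,j=1: stock 150.1200 → up 162.1296 (V=0.0000), down 99.0792 (V=27.3108). Price 5.2021; hedge Δ=-0.4332, bond B=70.2278.
  t=0,j=0: stock 139.0000 → up 150.1200 (V=5.2021), down 91.7400 (V=34.6500). Price 10.8112; hedge Δ=-0.5044, bond B=80.9253.
The time-0 hedge costs 10.8112, which is the no-arbitrage price.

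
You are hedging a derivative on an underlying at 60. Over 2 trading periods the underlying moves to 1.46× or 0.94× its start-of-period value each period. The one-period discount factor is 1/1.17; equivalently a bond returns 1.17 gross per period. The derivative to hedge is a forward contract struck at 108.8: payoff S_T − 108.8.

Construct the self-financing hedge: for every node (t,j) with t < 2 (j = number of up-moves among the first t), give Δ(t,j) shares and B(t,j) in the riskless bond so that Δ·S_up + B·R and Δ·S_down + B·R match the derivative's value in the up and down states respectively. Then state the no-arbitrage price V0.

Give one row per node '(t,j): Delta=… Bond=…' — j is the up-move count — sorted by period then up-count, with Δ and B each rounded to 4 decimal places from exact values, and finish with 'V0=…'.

The replicating-portfolio and risk-neutral prices coincide; use p* = (1.17−0.94)/(1.46−0.94) = 0.4423 for the latter.
Payoff layer (t=2): V(2,0)=-55.7840, V(2,1)=-26.4560, V(2,2)=19.0960
  t=1,j=0: stock 56.4000 → up 82.3440 (V=-26.4560), down 53.0160 (V=-55.7840). Price -36.5915; hedge Δ=1.0000, bond B=-92.9915.
  t=1,j=1: stock 87.6000 → up 127.8960 (V=19.0960), down 82.3440 (V=-26.4560). Price -5.3915; hedge Δ=1.0000, bond B=-92.9915.
  t=0,j=0: stock 60.0000 → up 87.6000 (V=-5.3915), down 56.4000 (V=-36.5915). Price -19.4799; hedge Δ=1.0000, bond B=-79.4799.
The time-0 hedge costs -19.4799, which is the no-arbitrage price.

(0,0): Delta=1.0000 Bond=-79.4799
(1,0): Delta=1.0000 Bond=-92.9915
(1,1): Delta=1.0000 Bond=-92.9915
V0=-19.4799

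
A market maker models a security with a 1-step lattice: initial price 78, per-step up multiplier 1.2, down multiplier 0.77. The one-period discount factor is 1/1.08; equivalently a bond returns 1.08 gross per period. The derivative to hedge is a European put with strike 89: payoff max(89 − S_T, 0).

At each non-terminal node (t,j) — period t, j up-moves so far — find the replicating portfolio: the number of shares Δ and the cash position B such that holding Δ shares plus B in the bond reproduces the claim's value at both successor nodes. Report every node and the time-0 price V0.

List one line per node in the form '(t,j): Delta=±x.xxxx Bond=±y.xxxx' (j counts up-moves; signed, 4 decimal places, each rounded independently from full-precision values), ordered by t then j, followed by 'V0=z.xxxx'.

No-arbitrage ⇒ martingale measure with p* = (R−d)/(u−d) = 0.7209.
Payoff layer (t=1): V(1,0)=28.9400, V(1,1)=0.0000
  t=0,j=0: stock 78.0000 → up 93.6000 (V=0.0000), down 60.0600 (V=28.9400). Price 7.4780; hedge Δ=-0.8629, bond B=74.7804.
The time-0 hedge costs 7.4780, which is the no-arbitrage price.

(0,0): Delta=-0.8629 Bond=74.7804
V0=7.4780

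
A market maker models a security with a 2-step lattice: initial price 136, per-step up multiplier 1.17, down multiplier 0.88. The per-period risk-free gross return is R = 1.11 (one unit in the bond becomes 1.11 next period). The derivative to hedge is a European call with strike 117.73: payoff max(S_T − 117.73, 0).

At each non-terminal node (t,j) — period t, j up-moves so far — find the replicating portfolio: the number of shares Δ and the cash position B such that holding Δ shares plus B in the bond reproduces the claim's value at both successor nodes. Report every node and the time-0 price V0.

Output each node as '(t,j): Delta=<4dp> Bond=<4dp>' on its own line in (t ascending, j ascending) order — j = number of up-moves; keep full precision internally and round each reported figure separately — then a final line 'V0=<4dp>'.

(0,0): Delta=0.9413 Bond=-87.1437
(1,0): Delta=0.6424 Bond=-60.9510
(1,1): Delta=1.0000 Bond=-106.0631
V0=40.8789

Under the risk-neutral measure, an up-move has probability p* = (R−d)/(u−d) = 0.7931 and values discount at R = 1.11.
Payoff layer (t=2): V(2,0)=0.0000, V(2,1)=22.2956, V(2,2)=68.4404
(1,0): S=119.6800. Δ = (V_up−V_dn)/(S_up−S_dn) = (22.2956−0.0000)/(140.0256−105.3184) = 0.6424. V = [p*·22.2956 + (1−p*)·0.0000]/1.11 = 15.9304. B = V − Δ·S = -60.9510.
(1,1): S=159.1200. Δ = (V_up−V_dn)/(S_up−S_dn) = (68.4404−22.2956)/(186.1704−140.0256) = 1.0000. V = [p*·68.4404 + (1−p*)·22.2956]/1.11 = 53.0569. B = V − Δ·S = -106.0631.
(0,0): S=136.0000. Δ = (V_up−V_dn)/(S_up−S_dn) = (53.0569−15.9304)/(159.1200−119.6800) = 0.9413. V = [p*·53.0569 + (1−p*)·15.9304]/1.11 = 40.8789. B = V − Δ·S = -87.1437.
The time-0 hedge costs 40.8789, which is the no-arbitrage price.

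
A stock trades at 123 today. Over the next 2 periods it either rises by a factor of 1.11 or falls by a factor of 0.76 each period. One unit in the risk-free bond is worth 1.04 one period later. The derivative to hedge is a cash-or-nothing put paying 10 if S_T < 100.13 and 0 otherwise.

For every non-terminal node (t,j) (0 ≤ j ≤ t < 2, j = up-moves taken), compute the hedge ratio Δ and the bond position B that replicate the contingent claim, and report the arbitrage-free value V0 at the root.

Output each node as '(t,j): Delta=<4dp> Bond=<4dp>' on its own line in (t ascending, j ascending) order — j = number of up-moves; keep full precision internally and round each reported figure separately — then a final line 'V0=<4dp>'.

(0,0): Delta=-0.0447 Bond=5.8643
(1,0): Delta=-0.3056 Bond=30.4945
(1,1): Delta=0.0000 Bond=0.0000
V0=0.3698

Under the risk-neutral measure, an up-move has probability p* = (R−d)/(u−d) = 0.8000 and values discount at R = 1.04.
Payoff layer (t=2): V(2,0)=10.0000, V(2,1)=0.0000, V(2,2)=0.0000
Node (1,0) S=93.4800: V=(p*·0.0000+(1−p*)·10.0000)/1.04=1.9231; Δ=(0.0000−10.0000)/(103.7628−71.0448)=-0.3056; B=V−Δ·S=30.4945
Node (1,1) S=136.5300: V=(p*·0.0000+(1−p*)·0.0000)/1.04=0.0000; Δ=(0.0000−0.0000)/(151.5483−103.7628)=0.0000; B=V−Δ·S=0.0000
Node (0,0) S=123.0000: V=(p*·0.0000+(1−p*)·1.9231)/1.04=0.3698; Δ=(0.0000−1.9231)/(136.5300−93.4800)=-0.0447; B=V−Δ·S=5.8643
Self-financing check: at every node Δ·S+B equals the discounted successor values.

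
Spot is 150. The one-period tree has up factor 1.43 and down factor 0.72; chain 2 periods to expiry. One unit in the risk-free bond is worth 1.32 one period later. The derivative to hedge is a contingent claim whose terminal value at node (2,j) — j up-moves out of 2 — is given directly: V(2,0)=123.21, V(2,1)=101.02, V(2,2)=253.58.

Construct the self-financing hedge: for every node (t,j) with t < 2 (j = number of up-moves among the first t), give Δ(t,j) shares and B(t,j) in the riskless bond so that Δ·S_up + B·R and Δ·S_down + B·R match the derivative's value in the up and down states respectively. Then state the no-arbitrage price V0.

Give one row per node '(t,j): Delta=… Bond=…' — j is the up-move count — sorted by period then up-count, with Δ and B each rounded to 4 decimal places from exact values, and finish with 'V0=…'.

(0,0): Delta=0.8926 Bond=-13.0829
(1,0): Delta=-0.2894 Bond=110.3883
(1,1): Delta=1.0017 Bond=-40.6733
V0=120.8118

The replicating-portfolio and risk-neutral prices coincide; use p* = (1.32−0.72)/(1.43−0.72) = 0.8451 for the latter.
Payoff layer (t=2): V(2,0)=123.2100, V(2,1)=101.0200, V(2,2)=253.5800
(1,0): S=108.0000. Δ = (V_up−V_dn)/(S_up−S_dn) = (101.0200−123.2100)/(154.4400−77.7600) = -0.2894. V = [p*·101.0200 + (1−p*)·123.2100]/1.32 = 79.1348. B = V − Δ·S = 110.3883.
(1,1): S=214.5000. Δ = (V_up−V_dn)/(S_up−S_dn) = (253.5800−101.0200)/(306.7350−154.4400) = 1.0017. V = [p*·253.5800 + (1−p*)·101.0200]/1.32 = 174.2000. B = V − Δ·S = -40.6733.
(0,0): S=150.0000. Δ = (V_up−V_dn)/(S_up−S_dn) = (174.2000−79.1348)/(214.5000−108.0000) = 0.8926. V = [p*·174.2000 + (1−p*)·79.1348]/1.32 = 120.8118. B = V − Δ·S = -13.0829.
The time-0 hedge costs 120.8118, which is the no-arbitrage price.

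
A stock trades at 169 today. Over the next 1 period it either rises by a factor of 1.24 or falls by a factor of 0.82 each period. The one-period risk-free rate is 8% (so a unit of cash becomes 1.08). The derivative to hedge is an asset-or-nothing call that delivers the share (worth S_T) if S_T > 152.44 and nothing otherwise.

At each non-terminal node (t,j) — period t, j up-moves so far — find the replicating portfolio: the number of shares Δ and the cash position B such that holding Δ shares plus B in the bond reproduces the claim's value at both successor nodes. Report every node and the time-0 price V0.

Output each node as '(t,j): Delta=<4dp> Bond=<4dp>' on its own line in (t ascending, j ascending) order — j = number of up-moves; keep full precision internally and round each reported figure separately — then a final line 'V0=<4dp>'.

No-arbitrage ⇒ martingale measure with p* = (R−d)/(u−d) = 0.6190.
Terminal payoffs: V(1,0)=0.0000, V(1,1)=209.5600
  t=0,j=0: stock 169.0000 → up 209.5600 (V=209.5600), down 138.5800 (V=0.0000). Price 120.1182; hedge Δ=2.9524, bond B=-378.8342.
The time-0 hedge costs 120.1182, which is the no-arbitrage price.

(0,0): Delta=2.9524 Bond=-378.8342
V0=120.1182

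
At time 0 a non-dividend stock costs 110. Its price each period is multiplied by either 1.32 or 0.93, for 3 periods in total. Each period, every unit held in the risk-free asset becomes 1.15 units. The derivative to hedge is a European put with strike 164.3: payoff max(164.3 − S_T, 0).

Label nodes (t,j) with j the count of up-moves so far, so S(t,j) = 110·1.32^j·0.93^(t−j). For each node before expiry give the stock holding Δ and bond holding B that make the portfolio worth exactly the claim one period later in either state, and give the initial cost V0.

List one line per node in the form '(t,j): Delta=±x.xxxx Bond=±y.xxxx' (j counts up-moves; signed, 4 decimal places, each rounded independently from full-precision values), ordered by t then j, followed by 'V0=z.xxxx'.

(0,0): Delta=-0.4599 Bond=62.8989
(1,0): Delta=-0.8285 Bond=110.0478
(1,1): Delta=-0.2592 Bond=43.1911
(2,0): Delta=-1.0000 Bond=142.8696
(2,1): Delta=-0.7352 Bond=113.9483
(2,2): Delta=0.0000 Bond=0.0000
V0=12.3146

The replicating-portfolio and risk-neutral prices coincide; use p* = (1.15−0.93)/(1.32−0.93) = 0.5641 for the latter.
Terminal values V(3,·): V(3,0)=75.8207, V(3,1)=38.7165, V(3,2)=0.0000, V(3,3)=0.0000
(2,0): S=95.1390. Δ = (V_up−V_dn)/(S_up−S_dn) = (38.7165−75.8207)/(125.5835−88.4793) = -1.0000. V = [p*·38.7165 + (1−p*)·75.8207]/1.15 = 47.7306. B = V − Δ·S = 142.8696.
(2,1): S=135.0360. Δ = (V_up−V_dn)/(S_up−S_dn) = (0.0000−38.7165)/(178.2475−125.5835) = -0.7352. V = [p*·0.0000 + (1−p*)·38.7165]/1.15 = 14.6752. B = V − Δ·S = 113.9483.
(2,2): S=191.6640. Δ = (V_up−V_dn)/(S_up−S_dn) = (0.0000−0.0000)/(252.9965−178.2475) = 0.0000. V = [p*·0.0000 + (1−p*)·0.0000]/1.15 = 0.0000. B = V − Δ·S = 0.0000.
(1,0): S=102.3000. Δ = (V_up−V_dn)/(S_up−S_dn) = (14.6752−47.7306)/(135.0360−95.1390) = -0.8285. V = [p*·14.6752 + (1−p*)·47.7306]/1.15 = 25.2904. B = V − Δ·S = 110.0478.
(1,1): S=145.2000. Δ = (V_up−V_dn)/(S_up−S_dn) = (0.0000−14.6752)/(191.6640−135.0360) = -0.2592. V = [p*·0.0000 + (1−p*)·14.6752]/1.15 = 5.5625. B = V − Δ·S = 43.1911.
(0,0): S=110.0000. Δ = (V_up−V_dn)/(S_up−S_dn) = (5.5625−25.2904)/(145.2000−102.3000) = -0.4599. V = [p*·5.5625 + (1−p*)·25.2904]/1.15 = 12.3146. B = V − Δ·S = 62.8989.
Self-financing check: at every node Δ·S+B equals the discounted successor values.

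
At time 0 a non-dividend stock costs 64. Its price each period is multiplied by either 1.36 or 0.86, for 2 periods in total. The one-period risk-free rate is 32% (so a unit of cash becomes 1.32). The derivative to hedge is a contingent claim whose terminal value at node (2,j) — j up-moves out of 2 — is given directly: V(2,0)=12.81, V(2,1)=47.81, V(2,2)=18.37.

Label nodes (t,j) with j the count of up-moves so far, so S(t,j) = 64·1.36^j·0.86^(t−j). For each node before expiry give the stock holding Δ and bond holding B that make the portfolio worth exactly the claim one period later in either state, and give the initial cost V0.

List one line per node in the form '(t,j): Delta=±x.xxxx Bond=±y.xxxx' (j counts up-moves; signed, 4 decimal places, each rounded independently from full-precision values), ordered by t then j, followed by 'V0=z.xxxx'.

The replicating-portfolio and risk-neutral prices coincide; use p* = (1.32−0.86)/(1.36−0.86) = 0.9200 for the latter.
Terminal values V(2,·): V(2,0)=12.8100, V(2,1)=47.8100, V(2,2)=18.3700
Node (1,0) S=55.0400: V=(p*·47.8100+(1−p*)·12.8100)/1.32=34.0985; Δ=(47.8100−12.8100)/(74.8544−47.3344)=1.2718; B=V−Δ·S=-35.9015
Node (1,1) S=87.0400: V=(p*·18.3700+(1−p*)·47.8100)/1.32=15.7009; Δ=(18.3700−47.8100)/(118.3744−74.8544)=-0.6765; B=V−Δ·S=74.5809
Node (0,0) S=64.0000: V=(p*·15.7009+(1−p*)·34.0985)/1.32=13.0096; Δ=(15.7009−34.0985)/(87.0400−55.0400)=-0.5749; B=V−Δ·S=49.8048
Each (Δ,B) replicates both successor values, so the strategy is self-financing and V0 is arbitrage-free.

(0,0): Delta=-0.5749 Bond=49.8048
(1,0): Delta=1.2718 Bond=-35.9015
(1,1): Delta=-0.6765 Bond=74.5809
V0=13.0096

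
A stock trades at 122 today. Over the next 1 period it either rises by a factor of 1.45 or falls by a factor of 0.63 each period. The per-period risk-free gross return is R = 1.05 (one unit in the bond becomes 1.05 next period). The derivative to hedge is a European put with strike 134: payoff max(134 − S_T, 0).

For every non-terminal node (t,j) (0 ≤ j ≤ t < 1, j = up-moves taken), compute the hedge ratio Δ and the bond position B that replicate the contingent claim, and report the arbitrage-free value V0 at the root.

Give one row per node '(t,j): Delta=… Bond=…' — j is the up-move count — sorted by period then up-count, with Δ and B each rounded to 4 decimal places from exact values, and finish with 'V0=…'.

Risk-neutral probability p* = (R−d)/(u−d) = (1.05−0.63)/(1.45−0.63) = 0.5122.
Terminal values V(1,·): V(1,0)=57.1400, V(1,1)=0.0000
(0,0): S=122.0000. Δ = (V_up−V_dn)/(S_up−S_dn) = (0.0000−57.1400)/(176.9000−76.8600) = -0.5712. V = [p*·0.0000 + (1−p*)·57.1400]/1.05 = 26.5459. B = V − Δ·S = 96.2288.
Root portfolio cost Δ·122+B reproduces V0=26.5459.

(0,0): Delta=-0.5712 Bond=96.2288
V0=26.5459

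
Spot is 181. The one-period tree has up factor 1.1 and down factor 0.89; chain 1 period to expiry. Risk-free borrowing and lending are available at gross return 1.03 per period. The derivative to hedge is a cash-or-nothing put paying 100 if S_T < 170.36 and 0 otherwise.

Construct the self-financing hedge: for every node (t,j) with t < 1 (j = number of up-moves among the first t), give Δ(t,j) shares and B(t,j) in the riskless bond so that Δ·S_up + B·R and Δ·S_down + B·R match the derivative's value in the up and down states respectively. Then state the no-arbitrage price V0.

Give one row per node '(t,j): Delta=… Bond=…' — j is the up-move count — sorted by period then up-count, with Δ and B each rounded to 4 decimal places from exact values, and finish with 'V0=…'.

(0,0): Delta=-2.6309 Bond=508.5529
V0=32.3625

Risk-neutral probability p* = (R−d)/(u−d) = (1.03−0.89)/(1.1−0.89) = 0.6667.
Terminal payoffs: V(1,0)=100.0000, V(1,1)=0.0000
  t=0,j=0: stock 181.0000 → up 199.1000 (V=0.0000), down 161.0900 (V=100.0000). Price 32.3625; hedge Δ=-2.6309, bond B=508.5529.
Root portfolio cost Δ·181+B reproduces V0=32.3625.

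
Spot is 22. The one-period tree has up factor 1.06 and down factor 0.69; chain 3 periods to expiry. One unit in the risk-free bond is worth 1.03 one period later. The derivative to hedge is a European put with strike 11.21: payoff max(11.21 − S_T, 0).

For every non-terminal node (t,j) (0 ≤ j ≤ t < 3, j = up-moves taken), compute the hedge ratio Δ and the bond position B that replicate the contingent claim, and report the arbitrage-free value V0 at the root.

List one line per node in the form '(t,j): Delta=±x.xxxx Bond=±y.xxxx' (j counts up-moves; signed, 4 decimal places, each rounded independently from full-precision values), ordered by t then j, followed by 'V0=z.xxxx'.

The replicating-portfolio and risk-neutral prices coincide; use p* = (1.03−0.69)/(1.06−0.69) = 0.9189 for the latter.
Payoff layer (t=3): V(3,0)=3.9828, V(3,1)=0.1073, V(3,2)=0.0000, V(3,3)=0.0000
Node (2,0) S=10.4742: V=(p*·0.1073+(1−p*)·3.9828)/1.03=0.4093; Δ=(0.1073−3.9828)/(11.1027−7.2272)=-1.0000; B=V−Δ·S=10.8835
Node (2,1) S=16.0908: V=(p*·0.0000+(1−p*)·0.1073)/1.03=0.0085; Δ=(0.0000−0.1073)/(17.0562−11.1027)=-0.0180; B=V−Δ·S=0.2986
Node (2,2) S=24.7192: V=(p*·0.0000+(1−p*)·0.0000)/1.03=0.0000; Δ=(0.0000−0.0000)/(26.2024−17.0562)=0.0000; B=V−Δ·S=0.0000
Node (1,0) S=15.1800: V=(p*·0.0085+(1−p*)·0.4093)/1.03=0.0398; Δ=(0.0085−0.4093)/(16.0908−10.4742)=-0.0714; B=V−Δ·S=1.1231
Node (1,1) S=23.3200: V=(p*·0.0000+(1−p*)·0.0085)/1.03=0.0007; Δ=(0.0000−0.0085)/(24.7192−16.0908)=-0.0010; B=V−Δ·S=0.0235
Node (0,0) S=22.0000: V=(p*·0.0007+(1−p*)·0.0398)/1.03=0.0037; Δ=(0.0007−0.0398)/(23.3200−15.1800)=-0.0048; B=V−Δ·S=0.1094
The time-0 hedge costs 0.0037, which is the no-arbitrage price.

(0,0): Delta=-0.0048 Bond=0.1094
(1,0): Delta=-0.0714 Bond=1.1231
(1,1): Delta=-0.0010 Bond=0.0235
(2,0): Delta=-1.0000 Bond=10.8835
(2,1): Delta=-0.0180 Bond=0.2986
(2,2): Delta=0.0000 Bond=0.0000
V0=0.0037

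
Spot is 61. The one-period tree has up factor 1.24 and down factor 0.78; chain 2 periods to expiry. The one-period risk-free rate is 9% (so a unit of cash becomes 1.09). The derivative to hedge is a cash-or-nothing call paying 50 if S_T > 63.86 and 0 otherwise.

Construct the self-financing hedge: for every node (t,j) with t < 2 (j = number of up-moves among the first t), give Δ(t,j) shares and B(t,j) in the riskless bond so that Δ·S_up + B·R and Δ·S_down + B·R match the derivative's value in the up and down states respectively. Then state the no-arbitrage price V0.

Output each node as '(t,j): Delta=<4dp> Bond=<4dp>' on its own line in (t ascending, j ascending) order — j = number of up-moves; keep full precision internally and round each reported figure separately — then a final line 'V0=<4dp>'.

(0,0): Delta=1.1017 Bond=-48.0903
(1,0): Delta=0.0000 Bond=0.0000
(1,1): Delta=1.4370 Bond=-77.7822
V0=19.1128

No-arbitrage ⇒ martingale measure with p* = (R−d)/(u−d) = 0.6739.
At expiry t=2: V(2,0)=0.0000, V(2,1)=0.0000, V(2,2)=50.0000
  t=1,j=0: stock 47.5800 → up 58.9992 (V=0.0000), down 37.1124 (V=0.0000). Price 0.0000; hedge Δ=0.0000, bond B=0.0000.
  t=1,j=1: stock 75.6400 → up 93.7936 (V=50.0000), down 58.9992 (V=0.0000). Price 30.9134; hedge Δ=1.4370, bond B=-77.7822.
  t=0,j=0: stock 61.0000 → up 75.6400 (V=30.9134), down 47.5800 (V=0.0000). Price 19.1128; hedge Δ=1.1017, bond B=-48.0903.
Self-financing check: at every node Δ·S+B equals the discounted successor values.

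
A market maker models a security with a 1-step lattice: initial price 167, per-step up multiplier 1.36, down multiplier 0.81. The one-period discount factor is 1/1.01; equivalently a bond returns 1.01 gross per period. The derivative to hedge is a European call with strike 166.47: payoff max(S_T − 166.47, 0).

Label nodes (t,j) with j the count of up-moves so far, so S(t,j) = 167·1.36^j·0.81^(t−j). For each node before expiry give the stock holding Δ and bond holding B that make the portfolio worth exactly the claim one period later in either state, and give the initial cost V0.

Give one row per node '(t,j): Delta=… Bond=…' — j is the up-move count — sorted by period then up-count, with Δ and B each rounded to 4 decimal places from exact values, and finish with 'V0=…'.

(0,0): Delta=0.6603 Bond=-88.4365
V0=21.8362

No-arbitrage ⇒ martingale measure with p* = (R−d)/(u−d) = 0.3636.
Terminal values V(1,·): V(1,0)=0.0000, V(1,1)=60.6500
(0,0): S=167.0000. Δ = (V_up−V_dn)/(S_up−S_dn) = (60.6500−0.0000)/(227.1200−135.2700) = 0.6603. V = [p*·60.6500 + (1−p*)·0.0000]/1.01 = 21.8362. B = V − Δ·S = -88.4365.
Each (Δ,B) replicates both successor values, so the strategy is self-financing and V0 is arbitrage-free.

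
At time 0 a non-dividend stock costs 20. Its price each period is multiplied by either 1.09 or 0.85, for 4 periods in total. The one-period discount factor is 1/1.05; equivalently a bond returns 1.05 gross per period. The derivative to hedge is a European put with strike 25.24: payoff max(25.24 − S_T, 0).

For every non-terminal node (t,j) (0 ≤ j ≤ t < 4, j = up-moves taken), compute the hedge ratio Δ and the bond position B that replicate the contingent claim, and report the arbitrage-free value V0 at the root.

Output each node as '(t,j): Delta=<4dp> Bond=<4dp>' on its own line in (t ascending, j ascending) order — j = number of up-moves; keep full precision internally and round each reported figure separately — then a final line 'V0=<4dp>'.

(0,0): Delta=-0.6884 Bond=15.7205
(1,0): Delta=-1.0000 Bond=21.8033
(1,1): Delta=-0.6398 Bond=15.4472
(2,0): Delta=-1.0000 Bond=22.8934
(2,1): Delta=-1.0000 Bond=22.8934
(2,2): Delta=-0.5837 Bond=14.8848
(3,0): Delta=-1.0000 Bond=24.0381
(3,1): Delta=-1.0000 Bond=24.0381
(3,2): Delta=-1.0000 Bond=24.0381
(3,3): Delta=-0.5187 Bond=13.9473
V0=1.9519

Since d<R<u, set p* = (R−d)/(u−d) = 0.8333; price each node as the discounted p*-expectation of its children.
Terminal values V(4,·): V(4,0)=14.7999, V(4,1)=11.8521, V(4,2)=8.0720, V(4,3)=3.2245, V(4,4)=0.0000
(3,0): S=12.2825. Δ = (V_up−V_dn)/(S_up−S_dn) = (11.8521−14.7999)/(13.3879−10.4401) = -1.0000. V = [p*·11.8521 + (1−p*)·14.7999]/1.05 = 11.7556. B = V − Δ·S = 24.0381.
(3,1): S=15.7505. Δ = (V_up−V_dn)/(S_up−S_dn) = (8.0720−11.8521)/(17.1680−13.3879) = -1.0000. V = [p*·8.0720 + (1−p*)·11.8521]/1.05 = 8.2876. B = V − Δ·S = 24.0381.
(3,2): S=20.1977. Δ = (V_up−V_dn)/(S_up−S_dn) = (3.2245−8.0720)/(22.0155−17.1680) = -1.0000. V = [p*·3.2245 + (1−p*)·8.0720]/1.05 = 3.8404. B = V − Δ·S = 24.0381.
(3,3): S=25.9006. Δ = (V_up−V_dn)/(S_up−S_dn) = (0.0000−3.2245)/(28.2316−22.0155) = -0.5187. V = [p*·0.0000 + (1−p*)·3.2245]/1.05 = 0.5118. B = V − Δ·S = 13.9473.
(2,0): S=14.4500. Δ = (V_up−V_dn)/(S_up−S_dn) = (8.2876−11.7556)/(15.7505−12.2825) = -1.0000. V = [p*·8.2876 + (1−p*)·11.7556]/1.05 = 8.4434. B = V − Δ·S = 22.8934.
(2,1): S=18.5300. Δ = (V_up−V_dn)/(S_up−S_dn) = (3.8404−8.2876)/(20.1977−15.7505) = -1.0000. V = [p*·3.8404 + (1−p*)·8.2876]/1.05 = 4.3634. B = V − Δ·S = 22.8934.
(2,2): S=23.7620. Δ = (V_up−V_dn)/(S_up−S_dn) = (0.5118−3.8404)/(25.9006−20.1977) = -0.5837. V = [p*·0.5118 + (1−p*)·3.8404]/1.05 = 1.0158. B = V − Δ·S = 14.8848.
(1,0): S=17.0000. Δ = (V_up−V_dn)/(S_up−S_dn) = (4.3634−8.4434)/(18.5300−14.4500) = -1.0000. V = [p*·4.3634 + (1−p*)·8.4434]/1.05 = 4.8033. B = V − Δ·S = 21.8033.
(1,1): S=21.8000. Δ = (V_up−V_dn)/(S_up−S_dn) = (1.0158−4.3634)/(23.7620−18.5300) = -0.6398. V = [p*·1.0158 + (1−p*)·4.3634]/1.05 = 1.4988. B = V − Δ·S = 15.4472.
(0,0): S=20.0000. Δ = (V_up−V_dn)/(S_up−S_dn) = (1.4988−4.8033)/(21.8000−17.0000) = -0.6884. V = [p*·1.4988 + (1−p*)·4.8033]/1.05 = 1.9519. B = V − Δ·S = 15.7205.
The time-0 hedge costs 1.9519, which is the no-arbitrage price.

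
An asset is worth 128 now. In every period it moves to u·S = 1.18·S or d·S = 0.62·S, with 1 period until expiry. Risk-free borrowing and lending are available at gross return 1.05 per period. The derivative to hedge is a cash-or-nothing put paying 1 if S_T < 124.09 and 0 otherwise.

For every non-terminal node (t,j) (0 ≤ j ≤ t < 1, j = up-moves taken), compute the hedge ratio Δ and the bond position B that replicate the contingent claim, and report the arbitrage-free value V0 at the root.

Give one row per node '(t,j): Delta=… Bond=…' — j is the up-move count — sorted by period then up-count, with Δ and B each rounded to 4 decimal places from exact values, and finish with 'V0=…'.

Under the risk-neutral measure, an up-move has probability p* = (R−d)/(u−d) = 0.7679 and values discount at R = 1.05.
At expiry t=1: V(1,0)=1.0000, V(1,1)=0.0000
Node (0,0) S=128.0000: V=(p*·0.0000+(1−p*)·1.0000)/1.05=0.2211; Δ=(0.0000−1.0000)/(151.0400−79.3600)=-0.0140; B=V−Δ·S=2.0068
The time-0 hedge costs 0.2211, which is the no-arbitrage price.

(0,0): Delta=-0.0140 Bond=2.0068
V0=0.2211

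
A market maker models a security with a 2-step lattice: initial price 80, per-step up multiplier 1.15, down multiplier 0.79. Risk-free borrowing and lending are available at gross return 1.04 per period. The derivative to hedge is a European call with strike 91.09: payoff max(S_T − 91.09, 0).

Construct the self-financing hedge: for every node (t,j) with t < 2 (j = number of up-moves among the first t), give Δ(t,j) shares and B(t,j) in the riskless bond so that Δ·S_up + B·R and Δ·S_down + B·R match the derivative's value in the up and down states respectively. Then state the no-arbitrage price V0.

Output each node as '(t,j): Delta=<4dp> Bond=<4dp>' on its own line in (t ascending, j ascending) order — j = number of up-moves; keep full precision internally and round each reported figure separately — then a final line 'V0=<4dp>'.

(0,0): Delta=0.3411 Bond=-20.7256
(1,0): Delta=0.0000 Bond=0.0000
(1,1): Delta=0.4441 Bond=-31.0387
V0=6.5587

The replicating-portfolio and risk-neutral prices coincide; use p* = (1.04−0.79)/(1.15−0.79) = 0.6944 for the latter.
Terminal values V(2,·): V(2,0)=0.0000, V(2,1)=0.0000, V(2,2)=14.7100
(1,0): S=63.2000. Δ = (V_up−V_dn)/(S_up−S_dn) = (0.0000−0.0000)/(72.6800−49.9280) = 0.0000. V = [p*·0.0000 + (1−p*)·0.0000]/1.04 = 0.0000. B = V − Δ·S = 0.0000.
(1,1): S=92.0000. Δ = (V_up−V_dn)/(S_up−S_dn) = (14.7100−0.0000)/(105.8000−72.6800) = 0.4441. V = [p*·14.7100 + (1−p*)·0.0000]/1.04 = 9.8224. B = V − Δ·S = -31.0387.
(0,0): S=80.0000. Δ = (V_up−V_dn)/(S_up−S_dn) = (9.8224−0.0000)/(92.0000−63.2000) = 0.3411. V = [p*·9.8224 + (1−p*)·0.0000]/1.04 = 6.5587. B = V − Δ·S = -20.7256.
Root portfolio cost Δ·80+B reproduces V0=6.5587.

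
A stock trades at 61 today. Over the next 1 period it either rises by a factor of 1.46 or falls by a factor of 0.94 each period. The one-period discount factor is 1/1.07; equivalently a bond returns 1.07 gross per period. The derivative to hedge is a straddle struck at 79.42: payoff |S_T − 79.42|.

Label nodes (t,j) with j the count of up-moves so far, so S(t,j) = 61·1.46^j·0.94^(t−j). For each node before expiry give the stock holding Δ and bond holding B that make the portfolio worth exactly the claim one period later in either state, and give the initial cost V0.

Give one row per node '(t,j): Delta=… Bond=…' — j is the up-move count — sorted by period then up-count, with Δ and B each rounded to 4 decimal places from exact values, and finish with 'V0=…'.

(0,0): Delta=-0.3922 Bond=41.6520
V0=17.7290

Since d<R<u, set p* = (R−d)/(u−d) = 0.2500; price each node as the discounted p*-expectation of its children.
Payoff layer (t=1): V(1,0)=22.0800, V(1,1)=9.6400
(0,0): S=61.0000. Δ = (V_up−V_dn)/(S_up−S_dn) = (9.6400−22.0800)/(89.0600−57.3400) = -0.3922. V = [p*·9.6400 + (1−p*)·22.0800]/1.07 = 17.7290. B = V − Δ·S = 41.6520.
Self-financing check: at every node Δ·S+B equals the discounted successor values.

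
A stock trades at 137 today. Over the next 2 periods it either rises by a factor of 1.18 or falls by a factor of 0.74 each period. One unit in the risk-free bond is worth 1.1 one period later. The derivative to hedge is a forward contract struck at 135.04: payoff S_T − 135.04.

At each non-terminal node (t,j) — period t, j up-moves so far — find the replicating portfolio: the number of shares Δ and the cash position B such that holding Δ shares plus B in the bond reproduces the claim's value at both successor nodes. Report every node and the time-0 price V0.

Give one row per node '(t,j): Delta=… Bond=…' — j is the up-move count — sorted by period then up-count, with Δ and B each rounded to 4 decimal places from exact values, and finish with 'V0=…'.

(0,0): Delta=1.0000 Bond=-111.6033
(1,0): Delta=1.0000 Bond=-122.7636
(1,1): Delta=1.0000 Bond=-122.7636
V0=25.3967

Since d<R<u, set p* = (R−d)/(u−d) = 0.8182; price each node as the discounted p*-expectation of its children.
At expiry t=2: V(2,0)=-60.0188, V(2,1)=-15.4116, V(2,2)=55.7188
(1,0): S=101.3800. Δ = (V_up−V_dn)/(S_up−S_dn) = (-15.4116−-60.0188)/(119.6284−75.0212) = 1.0000. V = [p*·-15.4116 + (1−p*)·-60.0188]/1.1 = -21.3836. B = V − Δ·S = -122.7636.
(1,1): S=161.6600. Δ = (V_up−V_dn)/(S_up−S_dn) = (55.7188−-15.4116)/(190.7588−119.6284) = 1.0000. V = [p*·55.7188 + (1−p*)·-15.4116]/1.1 = 38.8964. B = V − Δ·S = -122.7636.
(0,0): S=137.0000. Δ = (V_up−V_dn)/(S_up−S_dn) = (38.8964−-21.3836)/(161.6600−101.3800) = 1.0000. V = [p*·38.8964 + (1−p*)·-21.3836]/1.1 = 25.3967. B = V − Δ·S = -111.6033.
Each (Δ,B) replicates both successor values, so the strategy is self-financing and V0 is arbitrage-free.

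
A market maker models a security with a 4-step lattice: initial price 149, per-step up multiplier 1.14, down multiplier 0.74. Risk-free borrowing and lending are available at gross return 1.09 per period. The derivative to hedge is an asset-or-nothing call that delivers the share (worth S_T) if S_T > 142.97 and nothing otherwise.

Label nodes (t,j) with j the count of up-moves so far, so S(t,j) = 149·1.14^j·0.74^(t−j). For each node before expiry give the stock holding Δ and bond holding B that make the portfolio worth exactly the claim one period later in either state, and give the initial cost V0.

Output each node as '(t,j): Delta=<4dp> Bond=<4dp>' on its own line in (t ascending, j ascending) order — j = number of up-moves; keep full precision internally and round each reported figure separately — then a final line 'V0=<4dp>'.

Risk-neutral probability p* = (R−d)/(u−d) = (1.09−0.74)/(1.14−0.74) = 0.8750.
Terminal values V(4,·): V(4,0)=0.0000, V(4,1)=0.0000, V(4,2)=0.0000, V(4,3)=163.3550, V(4,4)=251.6551
Node (3,0) S=60.3784: V=(p*·0.0000+(1−p*)·0.0000)/1.09=0.0000; Δ=(0.0000−0.0000)/(68.8313−44.6800)=0.0000; B=V−Δ·S=0.0000
Node (3,1) S=93.0153: V=(p*·0.0000+(1−p*)·0.0000)/1.09=0.0000; Δ=(0.0000−0.0000)/(106.0375−68.8313)=0.0000; B=V−Δ·S=0.0000
Node (3,2) S=143.2939: V=(p*·163.3550+(1−p*)·0.0000)/1.09=131.1336; Δ=(163.3550−0.0000)/(163.3550−106.0375)=2.8500; B=V−Δ·S=-277.2540
Node (3,3) S=220.7501: V=(p*·251.6551+(1−p*)·163.3550)/1.09=220.7501; Δ=(251.6551−163.3550)/(251.6551−163.3550)=1.0000; B=V−Δ·S=0.0000
Node (2,0) S=81.5924: V=(p*·0.0000+(1−p*)·0.0000)/1.09=0.0000; Δ=(0.0000−0.0000)/(93.0153−60.3784)=0.0000; B=V−Δ·S=0.0000
Node (2,1) S=125.6964: V=(p*·131.1336+(1−p*)·0.0000)/1.09=105.2678; Δ=(131.1336−0.0000)/(143.2939−93.0153)=2.6081; B=V−Δ·S=-222.5663
Node (2,2) S=193.6404: V=(p*·220.7501+(1−p*)·131.1336)/1.09=192.2459; Δ=(220.7501−131.1336)/(220.7501−143.2939)=1.1570; B=V−Δ·S=-31.7952
Node (1,0) S=110.2600: V=(p*·105.2678+(1−p*)·0.0000)/1.09=84.5040; Δ=(105.2678−0.0000)/(125.6964−81.5924)=2.3868; B=V−Δ·S=-178.6656
Node (1,1) S=169.8600: V=(p*·192.2459+(1−p*)·105.2678)/1.09=166.3978; Δ=(192.2459−105.2678)/(193.6404−125.6964)=1.2801; B=V−Δ·S=-51.0473
Node (0,0) S=149.0000: V=(p*·166.3978+(1−p*)·84.5040)/1.09=143.2671; Δ=(166.3978−84.5040)/(169.8600−110.2600)=1.3741; B=V−Δ·S=-61.4675
Self-financing check: at every node Δ·S+B equals the discounted successor values.

(0,0): Delta=1.3741 Bond=-61.4675
(1,0): Delta=2.3868 Bond=-178.6656
(1,1): Delta=1.2801 Bond=-51.0473
(2,0): Delta=0.0000 Bond=0.0000
(2,1): Delta=2.6081 Bond=-222.5663
(2,2): Delta=1.1570 Bond=-31.7952
(3,0): Delta=0.0000 Bond=0.0000
(3,1): Delta=0.0000 Bond=0.0000
(3,2): Delta=2.8500 Bond=-277.2540
(3,3): Delta=1.0000 Bond=0.0000
V0=143.2671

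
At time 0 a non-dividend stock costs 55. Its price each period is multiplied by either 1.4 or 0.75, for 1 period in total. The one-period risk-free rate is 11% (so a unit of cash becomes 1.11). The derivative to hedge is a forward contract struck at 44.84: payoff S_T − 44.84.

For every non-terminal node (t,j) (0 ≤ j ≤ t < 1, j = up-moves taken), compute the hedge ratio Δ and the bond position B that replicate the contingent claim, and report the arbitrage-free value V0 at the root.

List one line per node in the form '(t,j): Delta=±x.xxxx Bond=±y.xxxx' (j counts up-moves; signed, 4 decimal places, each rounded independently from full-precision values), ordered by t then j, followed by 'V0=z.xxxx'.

(0,0): Delta=1.0000 Bond=-40.3964
V0=14.6036

Under the risk-neutral measure, an up-move has probability p* = (R−d)/(u−d) = 0.5538 and values discount at R = 1.11.
Terminal payoffs: V(1,0)=-3.5900, V(1,1)=32.1600
  t=0,j=0: stock 55.0000 → up 77.0000 (V=32.1600), down 41.2500 (V=-3.5900). Price 14.6036; hedge Δ=1.0000, bond B=-40.3964.
The time-0 hedge costs 14.6036, which is the no-arbitrage price.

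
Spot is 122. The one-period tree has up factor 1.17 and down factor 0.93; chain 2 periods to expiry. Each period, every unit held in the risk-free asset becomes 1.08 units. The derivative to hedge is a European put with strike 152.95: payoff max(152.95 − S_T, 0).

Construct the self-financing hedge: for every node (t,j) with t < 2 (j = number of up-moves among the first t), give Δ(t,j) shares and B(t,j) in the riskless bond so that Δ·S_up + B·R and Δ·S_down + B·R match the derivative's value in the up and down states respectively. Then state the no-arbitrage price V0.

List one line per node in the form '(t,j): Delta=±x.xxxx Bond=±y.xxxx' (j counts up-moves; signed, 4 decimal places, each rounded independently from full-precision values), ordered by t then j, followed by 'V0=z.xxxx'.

Since d<R<u, set p* = (R−d)/(u−d) = 0.6250; price each node as the discounted p*-expectation of its children.
At expiry t=2: V(2,0)=47.4322, V(2,1)=20.2018, V(2,2)=0.0000
(1,0): S=113.4600. Δ = (V_up−V_dn)/(S_up−S_dn) = (20.2018−47.4322)/(132.7482−105.5178) = -1.0000. V = [p*·20.2018 + (1−p*)·47.4322]/1.08 = 28.1604. B = V − Δ·S = 141.6204.
(1,1): S=142.7400. Δ = (V_up−V_dn)/(S_up−S_dn) = (0.0000−20.2018)/(167.0058−132.7482) = -0.5897. V = [p*·0.0000 + (1−p*)·20.2018]/1.08 = 7.0145. B = V − Δ·S = 91.1887.
(0,0): S=122.0000. Δ = (V_up−V_dn)/(S_up−S_dn) = (7.0145−28.1604)/(142.7400−113.4600) = -0.7222. V = [p*·7.0145 + (1−p*)·28.1604]/1.08 = 13.8372. B = V − Δ·S = 101.9450.
Self-financing check: at every node Δ·S+B equals the discounted successor values.

(0,0): Delta=-0.7222 Bond=101.9450
(1,0): Delta=-1.0000 Bond=141.6204
(1,1): Delta=-0.5897 Bond=91.1887
V0=13.8372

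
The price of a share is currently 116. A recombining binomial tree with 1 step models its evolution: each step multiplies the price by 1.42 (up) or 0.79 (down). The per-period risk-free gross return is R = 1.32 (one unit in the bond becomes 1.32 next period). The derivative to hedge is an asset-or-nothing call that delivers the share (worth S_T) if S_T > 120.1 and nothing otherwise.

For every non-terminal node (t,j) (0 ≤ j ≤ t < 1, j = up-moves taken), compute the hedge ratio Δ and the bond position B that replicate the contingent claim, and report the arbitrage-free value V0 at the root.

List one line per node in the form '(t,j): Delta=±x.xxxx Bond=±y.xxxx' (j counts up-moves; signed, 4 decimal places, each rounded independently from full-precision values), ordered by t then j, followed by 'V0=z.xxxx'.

(0,0): Delta=2.2540 Bond=-156.4800
V0=104.9803

No-arbitrage ⇒ martingale measure with p* = (R−d)/(u−d) = 0.8413.
Payoff layer (t=1): V(1,0)=0.0000, V(1,1)=164.7200
  t=0,j=0: stock 116.0000 → up 164.7200 (V=164.7200), down 91.6400 (V=0.0000). Price 104.9803; hedge Δ=2.2540, bond B=-156.4800.
Check: Δ(0,0)·S0 + B(0,0) = 104.9803 = V0.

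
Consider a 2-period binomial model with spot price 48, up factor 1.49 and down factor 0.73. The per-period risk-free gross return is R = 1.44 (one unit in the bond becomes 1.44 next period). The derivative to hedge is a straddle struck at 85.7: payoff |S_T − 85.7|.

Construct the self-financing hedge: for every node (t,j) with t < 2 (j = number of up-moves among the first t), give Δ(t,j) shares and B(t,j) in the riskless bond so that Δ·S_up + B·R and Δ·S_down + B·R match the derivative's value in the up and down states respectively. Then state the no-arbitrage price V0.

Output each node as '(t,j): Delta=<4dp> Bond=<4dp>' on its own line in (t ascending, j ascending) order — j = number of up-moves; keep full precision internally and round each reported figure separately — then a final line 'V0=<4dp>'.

(0,0): Delta=-0.2579 Bond=23.2709
(1,0): Delta=-1.0000 Bond=59.5139
(1,1): Delta=-0.2323 Bond=31.6789
V0=10.8925

The replicating-portfolio and risk-neutral prices coincide; use p* = (1.44−0.73)/(1.49−0.73) = 0.9342 for the latter.
Terminal payoffs: V(2,0)=60.1208, V(2,1)=33.4904, V(2,2)=20.8648
Node (1,0) S=35.0400: V=(p*·33.4904+(1−p*)·60.1208)/1.44=24.4739; Δ=(33.4904−60.1208)/(52.2096−25.5792)=-1.0000; B=V−Δ·S=59.5139
Node (1,1) S=71.5200: V=(p*·20.8648+(1−p*)·33.4904)/1.44=15.0663; Δ=(20.8648−33.4904)/(106.5648−52.2096)=-0.2323; B=V−Δ·S=31.6789
Node (0,0) S=48.0000: V=(p*·15.0663+(1−p*)·24.4739)/1.44=10.8925; Δ=(15.0663−24.4739)/(71.5200−35.0400)=-0.2579; B=V−Δ·S=23.2709
Check: Δ(0,0)·S0 + B(0,0) = 10.8925 = V0.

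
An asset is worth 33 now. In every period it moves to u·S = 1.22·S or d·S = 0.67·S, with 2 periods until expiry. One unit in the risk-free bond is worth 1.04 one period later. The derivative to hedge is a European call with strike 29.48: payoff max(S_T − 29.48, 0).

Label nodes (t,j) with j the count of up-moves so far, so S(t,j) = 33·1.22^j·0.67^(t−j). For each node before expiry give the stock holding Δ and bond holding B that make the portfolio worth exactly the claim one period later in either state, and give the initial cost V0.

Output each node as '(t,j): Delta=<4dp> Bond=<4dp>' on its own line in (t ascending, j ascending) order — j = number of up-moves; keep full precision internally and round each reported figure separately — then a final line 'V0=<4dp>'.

No-arbitrage ⇒ martingale measure with p* = (R−d)/(u−d) = 0.6727.
At expiry t=2: V(2,0)=0.0000, V(2,1)=0.0000, V(2,2)=19.6372
  t=1,j=0: stock 22.1100 → up 26.9742 (V=0.0000), down 14.8137 (V=0.0000). Price 0.0000; hedge Δ=0.0000, bond B=0.0000.
  t=1,j=1: stock 40.2600 → up 49.1172 (V=19.6372), down 26.9742 (V=0.0000). Price 12.7024; hedge Δ=0.8868, bond B=-23.0016.
  t=0,j=0: stock 33.0000 → up 40.2600 (V=12.7024), down 22.1100 (V=0.0000). Price 8.2166; hedge Δ=0.6999, bond B=-14.8787.
Self-financing check: at every node Δ·S+B equals the discounted successor values.

(0,0): Delta=0.6999 Bond=-14.8787
(1,0): Delta=0.0000 Bond=0.0000
(1,1): Delta=0.8868 Bond=-23.0016
V0=8.2166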